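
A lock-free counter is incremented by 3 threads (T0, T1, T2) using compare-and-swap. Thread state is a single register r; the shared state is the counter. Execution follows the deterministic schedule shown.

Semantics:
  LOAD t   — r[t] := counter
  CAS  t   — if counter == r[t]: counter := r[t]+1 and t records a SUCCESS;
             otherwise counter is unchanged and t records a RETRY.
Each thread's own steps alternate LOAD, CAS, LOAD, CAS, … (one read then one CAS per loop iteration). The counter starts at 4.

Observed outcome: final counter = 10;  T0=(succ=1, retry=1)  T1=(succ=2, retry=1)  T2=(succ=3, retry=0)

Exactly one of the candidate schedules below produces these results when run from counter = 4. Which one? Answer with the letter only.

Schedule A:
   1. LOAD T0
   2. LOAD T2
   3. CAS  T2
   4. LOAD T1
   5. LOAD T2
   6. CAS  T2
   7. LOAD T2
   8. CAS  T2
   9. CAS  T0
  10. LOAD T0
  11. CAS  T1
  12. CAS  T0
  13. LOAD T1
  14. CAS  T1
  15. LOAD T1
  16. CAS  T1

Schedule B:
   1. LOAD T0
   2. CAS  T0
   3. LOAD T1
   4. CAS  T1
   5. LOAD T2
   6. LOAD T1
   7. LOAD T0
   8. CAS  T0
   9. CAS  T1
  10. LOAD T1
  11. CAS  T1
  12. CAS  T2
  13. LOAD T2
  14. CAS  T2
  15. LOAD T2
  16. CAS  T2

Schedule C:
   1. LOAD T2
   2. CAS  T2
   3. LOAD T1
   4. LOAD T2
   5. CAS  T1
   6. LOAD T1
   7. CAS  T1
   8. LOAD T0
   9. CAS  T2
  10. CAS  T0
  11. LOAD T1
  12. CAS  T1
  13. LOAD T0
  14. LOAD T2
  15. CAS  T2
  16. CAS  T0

A

Simulating candidate A:
#1 T0 reads 4
#2 T2 reads 4
#3 T2 CAS(4→5) writes; counter now 5
#4 T1 reads 5
#5 T2 reads 5
#6 T2 CAS(5→6) writes; counter now 6
#7 T2 reads 6
#8 T2 CAS(6→7) writes; counter now 7
#9 T0 CAS(4→5) fails; counter now 7
#10 T0 reads 7
#11 T1 CAS(5→6) fails; counter now 7
#12 T0 CAS(7→8) writes; counter now 8
#13 T1 reads 8
#14 T1 CAS(8→9) writes; counter now 9
#15 T1 reads 9
#16 T1 CAS(9→10) writes; counter now 10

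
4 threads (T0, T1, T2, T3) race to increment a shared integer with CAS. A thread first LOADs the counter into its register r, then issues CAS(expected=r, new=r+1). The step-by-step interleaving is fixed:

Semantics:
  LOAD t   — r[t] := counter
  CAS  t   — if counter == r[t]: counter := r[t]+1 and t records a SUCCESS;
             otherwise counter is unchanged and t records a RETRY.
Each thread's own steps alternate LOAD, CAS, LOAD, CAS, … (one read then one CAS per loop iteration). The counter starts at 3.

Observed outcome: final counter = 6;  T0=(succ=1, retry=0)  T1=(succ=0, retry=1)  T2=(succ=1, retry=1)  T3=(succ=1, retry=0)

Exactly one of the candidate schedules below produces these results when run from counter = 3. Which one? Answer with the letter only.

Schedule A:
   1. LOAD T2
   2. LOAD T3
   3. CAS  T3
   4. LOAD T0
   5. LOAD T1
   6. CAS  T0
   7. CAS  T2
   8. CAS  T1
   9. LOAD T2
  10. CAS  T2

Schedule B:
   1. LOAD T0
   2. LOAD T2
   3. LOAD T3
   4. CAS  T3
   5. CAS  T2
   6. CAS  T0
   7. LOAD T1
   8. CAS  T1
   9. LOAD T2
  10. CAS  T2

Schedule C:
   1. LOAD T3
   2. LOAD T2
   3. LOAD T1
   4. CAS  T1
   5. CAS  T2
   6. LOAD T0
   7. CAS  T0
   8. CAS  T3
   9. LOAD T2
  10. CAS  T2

A

Run A:
1. LOAD T2 → mem=3 r[T2]=3 [LOAD]
2. LOAD T3 → mem=3 r[T3]=3 [LOAD]
3. CAS T3 → mem=4 r[T3]=3 [OK]
4. LOAD T0 → mem=4 r[T0]=4 [LOAD]
5. LOAD T1 → mem=4 r[T1]=4 [LOAD]
6. CAS T0 → mem=5 r[T0]=4 [OK]
7. CAS T2 → mem=5 r[T2]=3 [RETRY]
8. CAS T1 → mem=5 r[T1]=4 [RETRY]
9. LOAD T2 → mem=5 r[T2]=5 [LOAD]
10. CAS T2 → mem=6 r[T2]=5 [OK]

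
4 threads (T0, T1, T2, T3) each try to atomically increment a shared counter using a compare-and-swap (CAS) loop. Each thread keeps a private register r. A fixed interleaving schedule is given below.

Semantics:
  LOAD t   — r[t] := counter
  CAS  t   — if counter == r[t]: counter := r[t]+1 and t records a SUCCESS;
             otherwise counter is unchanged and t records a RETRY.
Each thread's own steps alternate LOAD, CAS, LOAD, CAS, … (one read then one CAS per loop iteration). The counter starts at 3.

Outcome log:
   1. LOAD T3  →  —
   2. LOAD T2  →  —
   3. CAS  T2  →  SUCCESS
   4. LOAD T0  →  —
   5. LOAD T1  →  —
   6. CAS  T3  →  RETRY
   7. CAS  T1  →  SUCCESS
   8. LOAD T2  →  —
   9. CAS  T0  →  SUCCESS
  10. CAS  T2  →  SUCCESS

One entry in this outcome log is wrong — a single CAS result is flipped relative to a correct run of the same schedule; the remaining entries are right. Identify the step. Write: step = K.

step = 9

Re-executing:
#1 T3 reads 3
#2 T2 reads 3
#3 T2 CAS(3→4) writes; counter now 4
#4 T0 reads 4
#5 T1 reads 4
#6 T3 CAS(3→4) fails; counter now 4
#7 T1 CAS(4→5) writes; counter now 5
#8 T2 reads 5
#9 T0 CAS(4→5) fails; counter now 5
#10 T2 CAS(5→6) writes; counter now 6
Flip is step 9.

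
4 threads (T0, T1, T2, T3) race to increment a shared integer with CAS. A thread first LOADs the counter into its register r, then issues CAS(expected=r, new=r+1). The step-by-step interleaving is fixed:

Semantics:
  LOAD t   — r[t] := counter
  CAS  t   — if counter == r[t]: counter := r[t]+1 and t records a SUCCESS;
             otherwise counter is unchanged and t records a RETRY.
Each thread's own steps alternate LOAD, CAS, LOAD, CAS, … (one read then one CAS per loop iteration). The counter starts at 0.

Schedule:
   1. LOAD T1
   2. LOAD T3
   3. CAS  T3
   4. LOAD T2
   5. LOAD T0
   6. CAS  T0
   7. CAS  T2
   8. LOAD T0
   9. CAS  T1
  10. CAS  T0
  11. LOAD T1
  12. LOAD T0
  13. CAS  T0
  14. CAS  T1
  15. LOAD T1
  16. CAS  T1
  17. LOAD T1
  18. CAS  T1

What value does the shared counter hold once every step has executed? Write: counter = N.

counter = 6

[1] T1.load  rd  (counter 0, T1.r 0)
[2] T3.load  rd  (counter 0, T3.r 0)
[3] T3.cas  hit  (counter 1, T3.r 0)
[4] T2.load  rd  (counter 1, T2.r 1)
[5] T0.load  rd  (counter 1, T0.r 1)
[6] T0.cas  hit  (counter 2, T0.r 1)
[7] T2.cas  miss  (counter 2, T2.r 1)
[8] T0.load  rd  (counter 2, T0.r 2)
[9] T1.cas  miss  (counter 2, T1.r 0)
[10] T0.cas  hit  (counter 3, T0.r 2)
[11] T1.load  rd  (counter 3, T1.r 3)
[12] T0.load  rd  (counter 3, T0.r 3)
[13] T0.cas  hit  (counter 4, T0.r 3)
[14] T1.cas  miss  (counter 4, T1.r 3)
[15] T1.load  rd  (counter 4, T1.r 4)
[16] T1.cas  hit  (counter 5, T1.r 4)
[17] T1.load  rd  (counter 5, T1.r 5)
[18] T1.cas  hit  (counter 6, T1.r 5)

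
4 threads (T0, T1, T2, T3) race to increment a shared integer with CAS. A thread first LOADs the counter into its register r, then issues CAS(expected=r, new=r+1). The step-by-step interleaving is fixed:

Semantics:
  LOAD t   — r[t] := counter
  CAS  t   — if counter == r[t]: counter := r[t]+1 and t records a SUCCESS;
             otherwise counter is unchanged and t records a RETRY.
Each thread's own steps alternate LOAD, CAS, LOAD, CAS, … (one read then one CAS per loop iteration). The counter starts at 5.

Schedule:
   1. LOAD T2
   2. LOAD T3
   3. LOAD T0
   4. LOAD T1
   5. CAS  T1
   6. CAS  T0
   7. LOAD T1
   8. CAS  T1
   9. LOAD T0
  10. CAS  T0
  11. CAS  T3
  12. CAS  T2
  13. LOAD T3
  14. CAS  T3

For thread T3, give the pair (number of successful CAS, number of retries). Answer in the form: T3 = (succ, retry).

T3 = (1, 1)

T2 LOAD — after: cnt=5, r=5 — load
T3 LOAD — after: cnt=5, r=5 — load
T0 LOAD — after: cnt=5, r=5 — load
T1 LOAD — after: cnt=5, r=5 — load
T1 CAS — after: cnt=6, r=5 — ok
T0 CAS — after: cnt=6, r=5 — retry
T1 LOAD — after: cnt=6, r=6 — load
T1 CAS — after: cnt=7, r=6 — ok
T0 LOAD — after: cnt=7, r=7 — load
T0 CAS — after: cnt=8, r=7 — ok
T3 CAS — after: cnt=8, r=5 — retry
T2 CAS — after: cnt=8, r=5 — retry
T3 LOAD — after: cnt=8, r=8 — load
T3 CAS — after: cnt=9, r=8 — ok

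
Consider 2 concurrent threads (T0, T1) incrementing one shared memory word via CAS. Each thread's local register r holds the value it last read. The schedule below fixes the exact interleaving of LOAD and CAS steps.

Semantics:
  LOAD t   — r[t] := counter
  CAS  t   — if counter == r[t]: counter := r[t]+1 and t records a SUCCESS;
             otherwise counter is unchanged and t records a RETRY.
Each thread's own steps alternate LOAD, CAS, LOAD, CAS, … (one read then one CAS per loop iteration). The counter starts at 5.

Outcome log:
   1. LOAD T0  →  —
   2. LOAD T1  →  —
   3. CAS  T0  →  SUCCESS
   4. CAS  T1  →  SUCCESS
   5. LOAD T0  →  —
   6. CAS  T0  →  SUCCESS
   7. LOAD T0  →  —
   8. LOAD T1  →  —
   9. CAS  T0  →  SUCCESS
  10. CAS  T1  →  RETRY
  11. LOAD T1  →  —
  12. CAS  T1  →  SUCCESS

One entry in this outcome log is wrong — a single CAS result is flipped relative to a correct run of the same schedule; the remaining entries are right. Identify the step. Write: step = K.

step = 4

Reference trace:
1. LOAD T0 → mem=5 r[T0]=5 [LOAD]
2. LOAD T1 → mem=5 r[T1]=5 [LOAD]
3. CAS T0 → mem=6 r[T0]=5 [OK]
4. CAS T1 → mem=6 r[T1]=5 [RETRY]
5. LOAD T0 → mem=6 r[T0]=6 [LOAD]
6. CAS T0 → mem=7 r[T0]=6 [OK]
7. LOAD T0 → mem=7 r[T0]=7 [LOAD]
8. LOAD T1 → mem=7 r[T1]=7 [LOAD]
9. CAS T0 → mem=8 r[T0]=7 [OK]
10. CAS T1 → mem=8 r[T1]=7 [RETRY]
11. LOAD T1 → mem=8 r[T1]=8 [LOAD]
12. CAS T1 → mem=9 r[T1]=8 [OK]
Mismatch at 4.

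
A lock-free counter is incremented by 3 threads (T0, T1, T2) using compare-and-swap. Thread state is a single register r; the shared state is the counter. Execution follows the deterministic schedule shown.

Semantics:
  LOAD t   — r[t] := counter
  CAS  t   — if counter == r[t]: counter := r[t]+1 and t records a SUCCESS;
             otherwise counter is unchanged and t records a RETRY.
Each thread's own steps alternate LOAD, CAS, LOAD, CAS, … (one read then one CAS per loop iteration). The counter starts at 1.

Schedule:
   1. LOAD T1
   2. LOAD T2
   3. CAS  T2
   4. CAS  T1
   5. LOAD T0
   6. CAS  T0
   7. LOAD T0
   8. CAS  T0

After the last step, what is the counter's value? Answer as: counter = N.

counter = 4

[1] T1.load  rd  (counter 1, T1.r 1)
[2] T2.load  rd  (counter 1, T2.r 1)
[3] T2.cas  hit  (counter 2, T2.r 1)
[4] T1.cas  miss  (counter 2, T1.r 1)
[5] T0.load  rd  (counter 2, T0.r 2)
[6] T0.cas  hit  (counter 3, T0.r 2)
[7] T0.load  rd  (counter 3, T0.r 3)
[8] T0.cas  hit  (counter 4, T0.r 3)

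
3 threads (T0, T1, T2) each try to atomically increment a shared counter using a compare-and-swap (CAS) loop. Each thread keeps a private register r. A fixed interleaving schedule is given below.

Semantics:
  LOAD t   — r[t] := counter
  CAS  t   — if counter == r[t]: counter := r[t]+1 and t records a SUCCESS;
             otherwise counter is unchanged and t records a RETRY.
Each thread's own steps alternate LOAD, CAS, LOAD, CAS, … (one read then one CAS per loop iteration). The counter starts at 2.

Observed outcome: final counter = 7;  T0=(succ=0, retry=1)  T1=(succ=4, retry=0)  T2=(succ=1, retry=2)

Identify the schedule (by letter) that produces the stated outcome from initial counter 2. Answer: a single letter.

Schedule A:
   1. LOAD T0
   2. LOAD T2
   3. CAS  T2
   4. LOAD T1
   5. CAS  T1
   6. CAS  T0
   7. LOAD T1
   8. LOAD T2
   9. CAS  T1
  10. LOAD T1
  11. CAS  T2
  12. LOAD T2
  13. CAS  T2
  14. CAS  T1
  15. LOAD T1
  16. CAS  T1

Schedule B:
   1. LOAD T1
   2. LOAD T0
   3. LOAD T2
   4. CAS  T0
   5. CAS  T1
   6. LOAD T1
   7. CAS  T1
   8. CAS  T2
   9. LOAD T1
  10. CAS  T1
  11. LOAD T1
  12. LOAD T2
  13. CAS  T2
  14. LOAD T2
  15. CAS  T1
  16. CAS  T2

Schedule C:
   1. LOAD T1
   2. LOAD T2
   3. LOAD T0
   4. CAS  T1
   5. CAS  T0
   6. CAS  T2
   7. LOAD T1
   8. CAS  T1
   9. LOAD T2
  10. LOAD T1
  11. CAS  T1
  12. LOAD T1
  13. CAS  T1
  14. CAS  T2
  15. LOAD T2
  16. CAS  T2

C

Tracing schedule C:
#1 T1 reads 2
#2 T2 reads 2
#3 T0 reads 2
#4 T1 CAS(2→3) writes; counter now 3
#5 T0 CAS(2→3) fails; counter now 3
#6 T2 CAS(2→3) fails; counter now 3
#7 T1 reads 3
#8 T1 CAS(3→4) writes; counter now 4
#9 T2 reads 4
#10 T1 reads 4
#11 T1 CAS(4→5) writes; counter now 5
#12 T1 reads 5
#13 T1 CAS(5→6) writes; counter now 6
#14 T2 CAS(4→5) fails; counter now 6
#15 T2 reads 6
#16 T2 CAS(6→7) writes; counter now 7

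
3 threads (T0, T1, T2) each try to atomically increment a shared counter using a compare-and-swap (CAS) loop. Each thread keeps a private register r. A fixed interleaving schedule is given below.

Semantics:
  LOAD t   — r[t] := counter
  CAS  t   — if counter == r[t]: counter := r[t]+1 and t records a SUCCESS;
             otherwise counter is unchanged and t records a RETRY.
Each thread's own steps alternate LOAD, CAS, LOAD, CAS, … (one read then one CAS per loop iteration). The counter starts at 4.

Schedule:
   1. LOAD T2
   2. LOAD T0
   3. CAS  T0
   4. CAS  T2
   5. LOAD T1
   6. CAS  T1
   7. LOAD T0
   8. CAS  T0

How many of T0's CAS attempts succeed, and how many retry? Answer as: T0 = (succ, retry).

[1] T2.load  rd  (counter 4, T2.r 4)
[2] T0.load  rd  (counter 4, T0.r 4)
[3] T0.cas  hit  (counter 5, T0.r 4)
[4] T2.cas  miss  (counter 5, T2.r 4)
[5] T1.load  rd  (counter 5, T1.r 5)
[6] T1.cas  hit  (counter 6, T1.r 5)
[7] T0.load  rd  (counter 6, T0.r 6)
[8] T0.cas  hit  (counter 7, T0.r 6)

T0 = (2, 0)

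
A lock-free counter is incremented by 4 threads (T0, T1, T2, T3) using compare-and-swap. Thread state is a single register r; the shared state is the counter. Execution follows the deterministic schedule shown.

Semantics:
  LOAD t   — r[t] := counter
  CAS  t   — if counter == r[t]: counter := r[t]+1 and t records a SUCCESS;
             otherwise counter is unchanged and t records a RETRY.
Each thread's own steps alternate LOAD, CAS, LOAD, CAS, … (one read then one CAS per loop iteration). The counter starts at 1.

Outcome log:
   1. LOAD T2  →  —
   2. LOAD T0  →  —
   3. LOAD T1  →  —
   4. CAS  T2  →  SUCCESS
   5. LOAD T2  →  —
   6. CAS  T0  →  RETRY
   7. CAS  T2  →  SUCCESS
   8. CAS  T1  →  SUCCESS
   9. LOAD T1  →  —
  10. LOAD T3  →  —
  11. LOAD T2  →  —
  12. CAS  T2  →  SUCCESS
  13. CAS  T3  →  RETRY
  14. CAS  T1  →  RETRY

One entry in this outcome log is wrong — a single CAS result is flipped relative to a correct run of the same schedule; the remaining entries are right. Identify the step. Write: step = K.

step = 8

Re-executing:
#1 T2 reads 1
#2 T0 reads 1
#3 T1 reads 1
#4 T2 CAS(1→2) writes; counter now 2
#5 T2 reads 2
#6 T0 CAS(1→2) fails; counter now 2
#7 T2 CAS(2→3) writes; counter now 3
#8 T1 CAS(1→2) fails; counter now 3
#9 T1 reads 3
#10 T3 reads 3
#11 T2 reads 3
#12 T2 CAS(3→4) writes; counter now 4
#13 T3 CAS(3→4) fails; counter now 4
#14 T1 CAS(3→4) fails; counter now 4
Mismatch at 8.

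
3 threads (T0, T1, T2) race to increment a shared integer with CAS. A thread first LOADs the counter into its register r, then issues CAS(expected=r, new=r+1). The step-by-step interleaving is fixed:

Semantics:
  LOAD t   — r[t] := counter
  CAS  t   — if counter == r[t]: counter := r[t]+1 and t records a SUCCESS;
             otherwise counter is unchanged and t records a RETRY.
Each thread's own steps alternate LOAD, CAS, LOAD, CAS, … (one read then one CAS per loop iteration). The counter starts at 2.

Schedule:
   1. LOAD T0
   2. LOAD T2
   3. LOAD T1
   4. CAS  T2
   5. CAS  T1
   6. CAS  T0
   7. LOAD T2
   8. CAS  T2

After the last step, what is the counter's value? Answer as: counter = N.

   1) LOAD T0:  M=2  r_T0=2
   2) LOAD T2:  M=2  r_T2=2
   3) LOAD T1:  M=2  r_T1=2
   4) CAS  T2:  M=3  r_T2=2 ✓
   5) CAS  T1:  M=3  r_T1=2 ✗
   6) CAS  T0:  M=3  r_T0=2 ✗
   7) LOAD T2:  M=3  r_T2=3
   8) CAS  T2:  M=4  r_T2=3 ✓

counter = 4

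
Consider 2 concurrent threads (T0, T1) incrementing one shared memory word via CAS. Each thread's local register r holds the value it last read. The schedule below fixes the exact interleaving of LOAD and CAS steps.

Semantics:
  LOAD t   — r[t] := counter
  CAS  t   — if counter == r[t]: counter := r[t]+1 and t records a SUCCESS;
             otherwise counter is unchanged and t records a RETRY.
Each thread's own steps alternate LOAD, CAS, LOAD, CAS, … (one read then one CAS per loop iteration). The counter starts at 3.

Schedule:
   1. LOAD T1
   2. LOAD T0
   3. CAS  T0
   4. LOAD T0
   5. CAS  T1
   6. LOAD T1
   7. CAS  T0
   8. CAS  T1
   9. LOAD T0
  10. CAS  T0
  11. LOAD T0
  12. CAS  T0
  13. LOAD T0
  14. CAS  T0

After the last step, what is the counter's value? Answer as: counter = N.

   1) LOAD T1:  M=3  r_T1=3
   2) LOAD T0:  M=3  r_T0=3
   3) CAS  T0:  M=4  r_T0=3 ✓
   4) LOAD T0:  M=4  r_T0=4
   5) CAS  T1:  M=4  r_T1=3 ✗
   6) LOAD T1:  M=4  r_T1=4
   7) CAS  T0:  M=5  r_T0=4 ✓
   8) CAS  T1:  M=5  r_T1=4 ✗
   9) LOAD T0:  M=5  r_T0=5
  10) CAS  T0:  M=6  r_T0=5 ✓
  11) LOAD T0:  M=6  r_T0=6
  12) CAS  T0:  M=7  r_T0=6 ✓
  13) LOAD T0:  M=7  r_T0=7
  14) CAS  T0:  M=8  r_T0=7 ✓

counter = 8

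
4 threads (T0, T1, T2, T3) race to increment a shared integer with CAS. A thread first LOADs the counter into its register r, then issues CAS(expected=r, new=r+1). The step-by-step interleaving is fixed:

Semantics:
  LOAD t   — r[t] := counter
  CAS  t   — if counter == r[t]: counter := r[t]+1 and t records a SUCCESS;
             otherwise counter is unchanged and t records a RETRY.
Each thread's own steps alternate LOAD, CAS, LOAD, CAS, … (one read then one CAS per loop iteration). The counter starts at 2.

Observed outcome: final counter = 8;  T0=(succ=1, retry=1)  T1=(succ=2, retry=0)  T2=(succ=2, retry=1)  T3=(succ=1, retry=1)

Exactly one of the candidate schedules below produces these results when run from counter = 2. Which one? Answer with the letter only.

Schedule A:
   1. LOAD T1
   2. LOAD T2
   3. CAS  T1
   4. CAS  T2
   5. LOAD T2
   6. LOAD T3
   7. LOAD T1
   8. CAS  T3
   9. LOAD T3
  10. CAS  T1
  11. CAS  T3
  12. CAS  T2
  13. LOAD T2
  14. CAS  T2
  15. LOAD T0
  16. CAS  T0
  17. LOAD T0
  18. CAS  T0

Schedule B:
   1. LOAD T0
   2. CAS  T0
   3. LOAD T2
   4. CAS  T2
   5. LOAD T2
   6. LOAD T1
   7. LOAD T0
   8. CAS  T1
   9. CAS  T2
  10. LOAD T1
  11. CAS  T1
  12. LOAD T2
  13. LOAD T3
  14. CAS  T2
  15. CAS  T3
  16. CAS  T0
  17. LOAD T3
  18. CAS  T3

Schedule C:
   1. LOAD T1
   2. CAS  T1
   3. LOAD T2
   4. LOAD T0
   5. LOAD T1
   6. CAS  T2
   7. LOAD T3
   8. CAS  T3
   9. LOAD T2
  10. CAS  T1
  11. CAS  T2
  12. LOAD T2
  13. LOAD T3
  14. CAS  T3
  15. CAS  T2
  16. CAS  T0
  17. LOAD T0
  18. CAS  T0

B

Tracing schedule B:
T0 LOAD — after: cnt=2, r=2 — load
T0 CAS — after: cnt=3, r=2 — ok
T2 LOAD — after: cnt=3, r=3 — load
T2 CAS — after: cnt=4, r=3 — ok
T2 LOAD — after: cnt=4, r=4 — load
T1 LOAD — after: cnt=4, r=4 — load
T0 LOAD — after: cnt=4, r=4 — load
T1 CAS — after: cnt=5, r=4 — ok
T2 CAS — after: cnt=5, r=4 — retry
T1 LOAD — after: cnt=5, r=5 — load
T1 CAS — after: cnt=6, r=5 — ok
T2 LOAD — after: cnt=6, r=6 — load
T3 LOAD — after: cnt=6, r=6 — load
T2 CAS — after: cnt=7, r=6 — ok
T3 CAS — after: cnt=7, r=6 — retry
T0 CAS — after: cnt=7, r=4 — retry
T3 LOAD — after: cnt=7, r=7 — load
T3 CAS — after: cnt=8, r=7 — ok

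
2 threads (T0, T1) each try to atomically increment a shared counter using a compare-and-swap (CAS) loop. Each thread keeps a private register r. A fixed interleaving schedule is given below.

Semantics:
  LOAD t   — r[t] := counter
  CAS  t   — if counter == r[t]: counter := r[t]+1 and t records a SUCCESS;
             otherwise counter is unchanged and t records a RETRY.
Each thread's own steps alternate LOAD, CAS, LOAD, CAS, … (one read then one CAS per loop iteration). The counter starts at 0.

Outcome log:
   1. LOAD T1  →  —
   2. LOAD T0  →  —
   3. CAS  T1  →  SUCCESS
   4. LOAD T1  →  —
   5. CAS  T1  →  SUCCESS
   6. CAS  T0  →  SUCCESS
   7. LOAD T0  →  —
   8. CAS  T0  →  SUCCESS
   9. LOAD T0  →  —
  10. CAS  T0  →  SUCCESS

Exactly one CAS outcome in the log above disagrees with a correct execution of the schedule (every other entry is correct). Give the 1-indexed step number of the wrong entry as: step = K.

step = 6

Re-executing:
#1 T1 reads 0
#2 T0 reads 0
#3 T1 CAS(0→1) writes; counter now 1
#4 T1 reads 1
#5 T1 CAS(1→2) writes; counter now 2
#6 T0 CAS(0→1) fails; counter now 2
#7 T0 reads 2
#8 T0 CAS(2→3) writes; counter now 3
#9 T0 reads 3
#10 T0 CAS(3→4) writes; counter now 4
Mismatch at 6.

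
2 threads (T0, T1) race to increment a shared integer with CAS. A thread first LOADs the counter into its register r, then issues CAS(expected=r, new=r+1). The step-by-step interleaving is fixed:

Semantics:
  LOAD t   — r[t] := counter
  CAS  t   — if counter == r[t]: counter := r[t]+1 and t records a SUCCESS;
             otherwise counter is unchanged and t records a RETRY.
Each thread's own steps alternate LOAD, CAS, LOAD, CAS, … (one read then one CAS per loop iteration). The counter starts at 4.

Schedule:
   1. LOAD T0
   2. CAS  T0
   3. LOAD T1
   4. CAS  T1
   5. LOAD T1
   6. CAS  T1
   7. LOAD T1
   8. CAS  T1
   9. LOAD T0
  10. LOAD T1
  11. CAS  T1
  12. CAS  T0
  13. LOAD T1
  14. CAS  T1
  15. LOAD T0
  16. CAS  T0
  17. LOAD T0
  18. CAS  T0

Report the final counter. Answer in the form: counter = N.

T0 LOAD — after: cnt=4, r=4 — load
T0 CAS — after: cnt=5, r=4 — ok
T1 LOAD — after: cnt=5, r=5 — load
T1 CAS — after: cnt=6, r=5 — ok
T1 LOAD — after: cnt=6, r=6 — load
T1 CAS — after: cnt=7, r=6 — ok
T1 LOAD — after: cnt=7, r=7 — load
T1 CAS — after: cnt=8, r=7 — ok
T0 LOAD — after: cnt=8, r=8 — load
T1 LOAD — after: cnt=8, r=8 — load
T1 CAS — after: cnt=9, r=8 — ok
T0 CAS — after: cnt=9, r=8 — retry
T1 LOAD — after: cnt=9, r=9 — load
T1 CAS — after: cnt=10, r=9 — ok
T0 LOAD — after: cnt=10, r=10 — load
T0 CAS — after: cnt=11, r=10 — ok
T0 LOAD — after: cnt=11, r=11 — load
T0 CAS — after: cnt=12, r=11 — ok

counter = 12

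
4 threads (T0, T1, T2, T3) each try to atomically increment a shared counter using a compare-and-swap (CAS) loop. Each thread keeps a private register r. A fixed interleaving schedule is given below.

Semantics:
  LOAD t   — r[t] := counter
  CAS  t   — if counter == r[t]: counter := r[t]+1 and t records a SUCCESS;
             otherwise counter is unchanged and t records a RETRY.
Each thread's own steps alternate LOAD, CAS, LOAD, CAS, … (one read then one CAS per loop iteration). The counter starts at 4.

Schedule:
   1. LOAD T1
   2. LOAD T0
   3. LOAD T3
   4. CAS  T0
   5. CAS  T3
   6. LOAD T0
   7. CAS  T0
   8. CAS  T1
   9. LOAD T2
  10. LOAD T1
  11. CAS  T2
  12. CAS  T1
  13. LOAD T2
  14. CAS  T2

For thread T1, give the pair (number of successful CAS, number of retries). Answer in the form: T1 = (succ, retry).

T1 = (0, 2)

#1 T1 reads 4
#2 T0 reads 4
#3 T3 reads 4
#4 T0 CAS(4→5) writes; counter now 5
#5 T3 CAS(4→5) fails; counter now 5
#6 T0 reads 5
#7 T0 CAS(5→6) writes; counter now 6
#8 T1 CAS(4→5) fails; counter now 6
#9 T2 reads 6
#10 T1 reads 6
#11 T2 CAS(6→7) writes; counter now 7
#12 T1 CAS(6→7) fails; counter now 7
#13 T2 reads 7
#14 T2 CAS(7→8) writes; counter now 8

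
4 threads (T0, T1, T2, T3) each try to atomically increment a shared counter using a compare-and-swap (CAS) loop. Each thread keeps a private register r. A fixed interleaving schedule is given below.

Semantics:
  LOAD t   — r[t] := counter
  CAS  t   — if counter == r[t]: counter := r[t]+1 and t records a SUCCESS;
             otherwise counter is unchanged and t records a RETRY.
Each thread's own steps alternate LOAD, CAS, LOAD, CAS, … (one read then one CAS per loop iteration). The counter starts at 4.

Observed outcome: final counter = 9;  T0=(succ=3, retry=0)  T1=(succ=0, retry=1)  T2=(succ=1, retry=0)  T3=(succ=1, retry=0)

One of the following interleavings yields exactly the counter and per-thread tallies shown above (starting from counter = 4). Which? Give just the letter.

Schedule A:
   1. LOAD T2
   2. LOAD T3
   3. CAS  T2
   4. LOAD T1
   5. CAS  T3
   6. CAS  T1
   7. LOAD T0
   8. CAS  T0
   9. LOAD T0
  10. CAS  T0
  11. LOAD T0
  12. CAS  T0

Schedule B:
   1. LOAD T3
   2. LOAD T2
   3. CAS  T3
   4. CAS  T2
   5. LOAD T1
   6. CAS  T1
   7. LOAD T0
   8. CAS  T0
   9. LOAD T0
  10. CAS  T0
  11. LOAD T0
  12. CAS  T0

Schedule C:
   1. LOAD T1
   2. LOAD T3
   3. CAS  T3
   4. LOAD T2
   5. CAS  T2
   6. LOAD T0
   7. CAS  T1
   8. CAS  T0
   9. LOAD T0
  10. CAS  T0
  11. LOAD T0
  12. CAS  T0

C

Tracing schedule C:
step 1: T1 LOAD ⇒ load; ctr=4 reg=4
step 2: T3 LOAD ⇒ load; ctr=4 reg=4
step 3: T3 CAS ⇒ ok; ctr=5 reg=4
step 4: T2 LOAD ⇒ load; ctr=5 reg=5
step 5: T2 CAS ⇒ ok; ctr=6 reg=5
step 6: T0 LOAD ⇒ load; ctr=6 reg=6
step 7: T1 CAS ⇒ retry; ctr=6 reg=4
step 8: T0 CAS ⇒ ok; ctr=7 reg=6
step 9: T0 LOAD ⇒ load; ctr=7 reg=7
step 10: T0 CAS ⇒ ok; ctr=8 reg=7
step 11: T0 LOAD ⇒ load; ctr=8 reg=8
step 12: T0 CAS ⇒ ok; ctr=9 reg=8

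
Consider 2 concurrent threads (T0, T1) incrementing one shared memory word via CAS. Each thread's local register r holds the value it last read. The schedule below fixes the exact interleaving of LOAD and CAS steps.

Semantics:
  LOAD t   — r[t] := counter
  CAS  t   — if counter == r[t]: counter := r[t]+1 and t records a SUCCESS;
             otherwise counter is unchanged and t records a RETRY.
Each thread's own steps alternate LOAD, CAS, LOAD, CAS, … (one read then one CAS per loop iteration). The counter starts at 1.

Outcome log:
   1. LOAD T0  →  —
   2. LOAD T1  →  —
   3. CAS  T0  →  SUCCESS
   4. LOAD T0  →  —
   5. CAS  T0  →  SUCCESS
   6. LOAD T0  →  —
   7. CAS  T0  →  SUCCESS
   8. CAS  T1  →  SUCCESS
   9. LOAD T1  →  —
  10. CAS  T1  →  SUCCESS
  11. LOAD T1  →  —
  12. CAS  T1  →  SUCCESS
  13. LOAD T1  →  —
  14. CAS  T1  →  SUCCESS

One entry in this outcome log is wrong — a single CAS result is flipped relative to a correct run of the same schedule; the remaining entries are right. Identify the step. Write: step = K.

Re-executing:
   1) LOAD T0:  M=1  r_T0=1
   2) LOAD T1:  M=1  r_T1=1
   3) CAS  T0:  M=2  r_T0=1 ✓
   4) LOAD T0:  M=2  r_T0=2
   5) CAS  T0:  M=3  r_T0=2 ✓
   6) LOAD T0:  M=3  r_T0=3
   7) CAS  T0:  M=4  r_T0=3 ✓
   8) CAS  T1:  M=4  r_T1=1 ✗
   9) LOAD T1:  M=4  r_T1=4
  10) CAS  T1:  M=5  r_T1=4 ✓
  11) LOAD T1:  M=5  r_T1=5
  12) CAS  T1:  M=6  r_T1=5 ✓
  13) LOAD T1:  M=6  r_T1=6
  14) CAS  T1:  M=7  r_T1=6 ✓
Flip is step 8.

step = 8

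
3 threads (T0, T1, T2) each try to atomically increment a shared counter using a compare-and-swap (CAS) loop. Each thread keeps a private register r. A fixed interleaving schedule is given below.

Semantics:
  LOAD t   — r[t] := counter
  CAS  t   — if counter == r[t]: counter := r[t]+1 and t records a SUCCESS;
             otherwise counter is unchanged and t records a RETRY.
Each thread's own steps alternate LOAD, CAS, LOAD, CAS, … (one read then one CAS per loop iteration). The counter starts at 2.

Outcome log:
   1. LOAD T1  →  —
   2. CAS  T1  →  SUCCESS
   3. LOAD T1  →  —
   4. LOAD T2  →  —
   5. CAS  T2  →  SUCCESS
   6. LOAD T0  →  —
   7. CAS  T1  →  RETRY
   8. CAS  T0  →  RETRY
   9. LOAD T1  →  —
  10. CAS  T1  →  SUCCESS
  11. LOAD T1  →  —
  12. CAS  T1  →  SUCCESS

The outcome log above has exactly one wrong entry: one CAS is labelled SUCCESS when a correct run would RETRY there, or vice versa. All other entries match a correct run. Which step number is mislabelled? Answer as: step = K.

step = 8

Reference trace:
#1 T1 reads 2
#2 T1 CAS(2→3) writes; counter now 3
#3 T1 reads 3
#4 T2 reads 3
#5 T2 CAS(3→4) writes; counter now 4
#6 T0 reads 4
#7 T1 CAS(3→4) fails; counter now 4
#8 T0 CAS(4→5) writes; counter now 5
#9 T1 reads 5
#10 T1 CAS(5→6) writes; counter now 6
#11 T1 reads 6
#12 T1 CAS(6→7) writes; counter now 7
Mismatch at 8.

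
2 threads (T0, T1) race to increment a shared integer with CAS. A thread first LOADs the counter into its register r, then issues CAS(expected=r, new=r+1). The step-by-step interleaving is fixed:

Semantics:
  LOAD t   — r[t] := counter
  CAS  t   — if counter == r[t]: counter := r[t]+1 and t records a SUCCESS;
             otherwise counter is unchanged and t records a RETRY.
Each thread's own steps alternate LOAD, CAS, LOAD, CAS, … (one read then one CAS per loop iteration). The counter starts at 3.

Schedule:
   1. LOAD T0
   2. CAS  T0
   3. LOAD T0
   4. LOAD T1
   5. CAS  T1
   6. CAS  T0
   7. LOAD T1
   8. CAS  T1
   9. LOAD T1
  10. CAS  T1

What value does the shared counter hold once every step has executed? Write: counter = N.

1. LOAD T0 → mem=3 r[T0]=3 [LOAD]
2. CAS T0 → mem=4 r[T0]=3 [OK]
3. LOAD T0 → mem=4 r[T0]=4 [LOAD]
4. LOAD T1 → mem=4 r[T1]=4 [LOAD]
5. CAS T1 → mem=5 r[T1]=4 [OK]
6. CAS T0 → mem=5 r[T0]=4 [RETRY]
7. LOAD T1 → mem=5 r[T1]=5 [LOAD]
8. CAS T1 → mem=6 r[T1]=5 [OK]
9. LOAD T1 → mem=6 r[T1]=6 [LOAD]
10. CAS T1 → mem=7 r[T1]=6 [OK]

counter = 7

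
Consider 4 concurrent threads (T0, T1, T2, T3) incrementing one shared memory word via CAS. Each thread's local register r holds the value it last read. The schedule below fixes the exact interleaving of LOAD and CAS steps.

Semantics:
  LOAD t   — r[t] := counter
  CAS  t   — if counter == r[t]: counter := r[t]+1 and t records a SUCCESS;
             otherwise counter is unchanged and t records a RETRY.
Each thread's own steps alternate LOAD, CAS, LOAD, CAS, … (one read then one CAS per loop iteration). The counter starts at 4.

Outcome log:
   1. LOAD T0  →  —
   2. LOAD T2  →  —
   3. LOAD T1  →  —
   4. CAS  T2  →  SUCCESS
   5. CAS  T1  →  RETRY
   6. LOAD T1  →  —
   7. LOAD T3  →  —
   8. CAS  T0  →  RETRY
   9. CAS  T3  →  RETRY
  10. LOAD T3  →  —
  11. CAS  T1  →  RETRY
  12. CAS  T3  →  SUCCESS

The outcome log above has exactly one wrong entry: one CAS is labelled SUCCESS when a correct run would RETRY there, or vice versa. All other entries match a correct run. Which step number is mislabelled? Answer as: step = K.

step = 9

Correct run:
T0 LOAD — after: cnt=4, r=4 — load
T2 LOAD — after: cnt=4, r=4 — load
T1 LOAD — after: cnt=4, r=4 — load
T2 CAS — after: cnt=5, r=4 — ok
T1 CAS — after: cnt=5, r=4 — retry
T1 LOAD — after: cnt=5, r=5 — load
T3 LOAD — after: cnt=5, r=5 — load
T0 CAS — after: cnt=5, r=4 — retry
T3 CAS — after: cnt=6, r=5 — ok
T3 LOAD — after: cnt=6, r=6 — load
T1 CAS — after: cnt=6, r=5 — retry
T3 CAS — after: cnt=7, r=6 — ok
Mismatch at 9.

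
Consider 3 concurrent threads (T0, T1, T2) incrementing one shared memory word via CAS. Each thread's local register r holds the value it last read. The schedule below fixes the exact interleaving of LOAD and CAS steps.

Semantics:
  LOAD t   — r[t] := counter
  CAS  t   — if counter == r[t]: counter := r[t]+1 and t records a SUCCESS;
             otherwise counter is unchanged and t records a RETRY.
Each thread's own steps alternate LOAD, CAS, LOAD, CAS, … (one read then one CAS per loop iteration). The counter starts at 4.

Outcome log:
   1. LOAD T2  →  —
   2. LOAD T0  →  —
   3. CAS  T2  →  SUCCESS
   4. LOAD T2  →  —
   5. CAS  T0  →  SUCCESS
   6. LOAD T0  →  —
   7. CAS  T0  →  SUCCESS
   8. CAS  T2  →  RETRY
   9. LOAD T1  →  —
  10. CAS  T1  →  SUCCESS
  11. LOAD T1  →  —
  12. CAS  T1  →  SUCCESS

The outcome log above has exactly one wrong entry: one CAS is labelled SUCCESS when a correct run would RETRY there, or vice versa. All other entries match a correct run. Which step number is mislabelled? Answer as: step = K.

step = 5

Reference trace:
[1] T2.load  rd  (counter 4, T2.r 4)
[2] T0.load  rd  (counter 4, T0.r 4)
[3] T2.cas  hit  (counter 5, T2.r 4)
[4] T2.load  rd  (counter 5, T2.r 5)
[5] T0.cas  miss  (counter 5, T0.r 4)
[6] T0.load  rd  (counter 5, T0.r 5)
[7] T0.cas  hit  (counter 6, T0.r 5)
[8] T2.cas  miss  (counter 6, T2.r 5)
[9] T1.load  rd  (counter 6, T1.r 6)
[10] T1.cas  hit  (counter 7, T1.r 6)
[11] T1.load  rd  (counter 7, T1.r 7)
[12] T1.cas  hit  (counter 8, T1.r 7)
Flip is step 5.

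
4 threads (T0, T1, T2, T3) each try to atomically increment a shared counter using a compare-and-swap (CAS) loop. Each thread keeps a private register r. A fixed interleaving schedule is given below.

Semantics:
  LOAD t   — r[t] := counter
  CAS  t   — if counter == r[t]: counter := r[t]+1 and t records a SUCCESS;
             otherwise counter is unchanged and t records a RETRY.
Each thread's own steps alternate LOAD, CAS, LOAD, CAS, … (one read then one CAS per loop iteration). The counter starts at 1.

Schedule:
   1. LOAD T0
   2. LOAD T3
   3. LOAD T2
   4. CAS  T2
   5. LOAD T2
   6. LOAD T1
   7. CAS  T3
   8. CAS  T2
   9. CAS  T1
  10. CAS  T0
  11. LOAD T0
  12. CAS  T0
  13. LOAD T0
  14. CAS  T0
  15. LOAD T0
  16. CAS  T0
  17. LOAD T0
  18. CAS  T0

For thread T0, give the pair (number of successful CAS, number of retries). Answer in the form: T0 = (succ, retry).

T0 = (4, 1)

[1] T0.load  rd  (counter 1, T0.r 1)
[2] T3.load  rd  (counter 1, T3.r 1)
[3] T2.load  rd  (counter 1, T2.r 1)
[4] T2.cas  hit  (counter 2, T2.r 1)
[5] T2.load  rd  (counter 2, T2.r 2)
[6] T1.load  rd  (counter 2, T1.r 2)
[7] T3.cas  miss  (counter 2, T3.r 1)
[8] T2.cas  hit  (counter 3, T2.r 2)
[9] T1.cas  miss  (counter 3, T1.r 2)
[10] T0.cas  miss  (counter 3, T0.r 1)
[11] T0.load  rd  (counter 3, T0.r 3)
[12] T0.cas  hit  (counter 4, T0.r 3)
[13] T0.load  rd  (counter 4, T0.r 4)
[14] T0.cas  hit  (counter 5, T0.r 4)
[15] T0.load  rd  (counter 5, T0.r 5)
[16] T0.cas  hit  (counter 6, T0.r 5)
[17] T0.load  rd  (counter 6, T0.r 6)
[18] T0.cas  hit  (counter 7, T0.r 6)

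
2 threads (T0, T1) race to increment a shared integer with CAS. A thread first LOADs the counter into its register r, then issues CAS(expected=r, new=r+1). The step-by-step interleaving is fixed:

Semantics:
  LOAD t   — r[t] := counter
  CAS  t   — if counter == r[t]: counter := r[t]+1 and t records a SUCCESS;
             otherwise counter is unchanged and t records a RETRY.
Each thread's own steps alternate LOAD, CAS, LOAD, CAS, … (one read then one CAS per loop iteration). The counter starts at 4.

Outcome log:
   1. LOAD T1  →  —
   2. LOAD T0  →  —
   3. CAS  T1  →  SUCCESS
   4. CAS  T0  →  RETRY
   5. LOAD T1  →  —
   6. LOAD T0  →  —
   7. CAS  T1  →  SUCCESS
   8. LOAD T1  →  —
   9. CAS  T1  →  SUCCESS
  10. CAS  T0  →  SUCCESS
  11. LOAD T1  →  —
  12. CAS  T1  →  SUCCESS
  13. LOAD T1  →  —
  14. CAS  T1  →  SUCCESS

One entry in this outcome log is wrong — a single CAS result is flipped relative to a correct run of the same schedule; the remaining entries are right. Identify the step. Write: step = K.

step = 10

Re-executing:
T1 LOAD — after: cnt=4, r=4 — load
T0 LOAD — after: cnt=4, r=4 — load
T1 CAS — after: cnt=5, r=4 — ok
T0 CAS — after: cnt=5, r=4 — retry
T1 LOAD — after: cnt=5, r=5 — load
T0 LOAD — after: cnt=5, r=5 — load
T1 CAS — after: cnt=6, r=5 — ok
T1 LOAD — after: cnt=6, r=6 — load
T1 CAS — after: cnt=7, r=6 — ok
T0 CAS — after: cnt=7, r=5 — retry
T1 LOAD — after: cnt=7, r=7 — load
T1 CAS — after: cnt=8, r=7 — ok
T1 LOAD — after: cnt=8, r=8 — load
T1 CAS — after: cnt=9, r=8 — ok
Log disagrees first at step 10.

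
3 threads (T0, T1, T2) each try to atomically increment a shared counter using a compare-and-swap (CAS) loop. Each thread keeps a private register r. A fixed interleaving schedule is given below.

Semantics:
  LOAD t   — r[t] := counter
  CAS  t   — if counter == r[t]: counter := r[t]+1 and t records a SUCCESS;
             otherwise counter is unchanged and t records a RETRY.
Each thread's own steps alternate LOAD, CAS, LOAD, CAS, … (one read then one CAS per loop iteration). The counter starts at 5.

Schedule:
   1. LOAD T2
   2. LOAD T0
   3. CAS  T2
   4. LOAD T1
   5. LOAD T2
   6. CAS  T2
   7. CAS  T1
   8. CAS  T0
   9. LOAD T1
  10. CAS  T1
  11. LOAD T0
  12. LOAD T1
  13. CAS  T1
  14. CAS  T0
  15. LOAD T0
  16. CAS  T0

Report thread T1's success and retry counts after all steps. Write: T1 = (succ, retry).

T2 LOAD — after: cnt=5, r=5 — load
T0 LOAD — after: cnt=5, r=5 — load
T2 CAS — after: cnt=6, r=5 — ok
T1 LOAD — after: cnt=6, r=6 — load
T2 LOAD — after: cnt=6, r=6 — load
T2 CAS — after: cnt=7, r=6 — ok
T1 CAS — after: cnt=7, r=6 — retry
T0 CAS — after: cnt=7, r=5 — retry
T1 LOAD — after: cnt=7, r=7 — load
T1 CAS — after: cnt=8, r=7 — ok
T0 LOAD — after: cnt=8, r=8 — load
T1 LOAD — after: cnt=8, r=8 — load
T1 CAS — after: cnt=9, r=8 — ok
T0 CAS — after: cnt=9, r=8 — retry
T0 LOAD — after: cnt=9, r=9 — load
T0 CAS — after: cnt=10, r=9 — ok

T1 = (2, 1)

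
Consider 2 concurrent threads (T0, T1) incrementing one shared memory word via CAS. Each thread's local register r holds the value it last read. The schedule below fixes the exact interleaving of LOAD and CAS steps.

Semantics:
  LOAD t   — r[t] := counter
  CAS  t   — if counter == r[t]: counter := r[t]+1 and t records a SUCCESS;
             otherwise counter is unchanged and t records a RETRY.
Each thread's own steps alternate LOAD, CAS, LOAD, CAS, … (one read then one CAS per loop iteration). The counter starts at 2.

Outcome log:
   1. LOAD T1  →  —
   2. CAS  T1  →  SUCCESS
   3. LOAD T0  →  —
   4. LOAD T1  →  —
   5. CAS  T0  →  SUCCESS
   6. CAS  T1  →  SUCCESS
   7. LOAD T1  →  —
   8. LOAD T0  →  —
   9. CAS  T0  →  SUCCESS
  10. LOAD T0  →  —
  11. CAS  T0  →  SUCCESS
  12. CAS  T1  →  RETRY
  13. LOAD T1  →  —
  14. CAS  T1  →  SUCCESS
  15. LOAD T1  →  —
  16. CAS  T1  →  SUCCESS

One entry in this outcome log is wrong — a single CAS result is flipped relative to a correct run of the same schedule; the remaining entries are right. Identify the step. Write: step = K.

Re-executing:
T1 LOAD — after: cnt=2, r=2 — load
T1 CAS — after: cnt=3, r=2 — ok
T0 LOAD — after: cnt=3, r=3 — load
T1 LOAD — after: cnt=3, r=3 — load
T0 CAS — after: cnt=4, r=3 — ok
T1 CAS — after: cnt=4, r=3 — retry
T1 LOAD — after: cnt=4, r=4 — load
T0 LOAD — after: cnt=4, r=4 — load
T0 CAS — after: cnt=5, r=4 — ok
T0 LOAD — after: cnt=5, r=5 — load
T0 CAS — after: cnt=6, r=5 — ok
T1 CAS — after: cnt=6, r=4 — retry
T1 LOAD — after: cnt=6, r=6 — load
T1 CAS — after: cnt=7, r=6 — ok
T1 LOAD — after: cnt=7, r=7 — load
T1 CAS — after: cnt=8, r=7 — ok
Log disagrees first at step 6.

step = 6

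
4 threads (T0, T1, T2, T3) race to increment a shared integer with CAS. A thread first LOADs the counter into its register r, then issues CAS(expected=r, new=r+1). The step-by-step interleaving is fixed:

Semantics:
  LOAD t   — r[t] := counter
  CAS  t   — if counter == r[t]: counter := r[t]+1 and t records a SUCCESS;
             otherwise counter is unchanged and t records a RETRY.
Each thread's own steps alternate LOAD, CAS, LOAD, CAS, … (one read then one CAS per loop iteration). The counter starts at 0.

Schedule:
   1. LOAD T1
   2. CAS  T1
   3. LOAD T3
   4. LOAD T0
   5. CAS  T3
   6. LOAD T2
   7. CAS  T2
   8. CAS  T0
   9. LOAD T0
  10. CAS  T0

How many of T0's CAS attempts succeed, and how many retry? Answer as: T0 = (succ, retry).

   1) LOAD T1:  M=0  r_T1=0
   2) CAS  T1:  M=1  r_T1=0 ✓
   3) LOAD T3:  M=1  r_T3=1
   4) LOAD T0:  M=1  r_T0=1
   5) CAS  T3:  M=2  r_T3=1 ✓
   6) LOAD T2:  M=2  r_T2=2
   7) CAS  T2:  M=3  r_T2=2 ✓
   8) CAS  T0:  M=3  r_T0=1 ✗
   9) LOAD T0:  M=3  r_T0=3
  10) CAS  T0:  M=4  r_T0=3 ✓

T0 = (1, 1)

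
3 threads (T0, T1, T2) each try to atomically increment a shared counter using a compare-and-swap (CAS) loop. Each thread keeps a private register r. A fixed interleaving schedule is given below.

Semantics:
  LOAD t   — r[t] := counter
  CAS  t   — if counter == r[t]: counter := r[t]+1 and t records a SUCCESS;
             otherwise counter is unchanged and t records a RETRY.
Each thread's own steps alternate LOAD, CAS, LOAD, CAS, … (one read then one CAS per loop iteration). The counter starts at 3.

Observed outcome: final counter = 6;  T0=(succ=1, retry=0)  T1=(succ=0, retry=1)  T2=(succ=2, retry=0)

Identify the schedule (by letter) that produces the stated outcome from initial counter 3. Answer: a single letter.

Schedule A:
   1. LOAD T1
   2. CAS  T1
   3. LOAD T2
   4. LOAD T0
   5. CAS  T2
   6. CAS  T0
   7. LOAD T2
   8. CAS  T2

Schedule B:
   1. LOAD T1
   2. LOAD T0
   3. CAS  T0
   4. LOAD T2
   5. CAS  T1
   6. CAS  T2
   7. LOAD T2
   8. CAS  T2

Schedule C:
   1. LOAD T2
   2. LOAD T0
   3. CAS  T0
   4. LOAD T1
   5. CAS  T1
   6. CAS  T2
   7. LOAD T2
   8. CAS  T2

Simulating candidate B:
[1] T1.load  rd  (counter 3, T1.r 3)
[2] T0.load  rd  (counter 3, T0.r 3)
[3] T0.cas  hit  (counter 4, T0.r 3)
[4] T2.load  rd  (counter 4, T2.r 4)
[5] T1.cas  miss  (counter 4, T1.r 3)
[6] T2.cas  hit  (counter 5, T2.r 4)
[7] T2.load  rd  (counter 5, T2.r 5)
[8] T2.cas  hit  (counter 6, T2.r 5)

B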